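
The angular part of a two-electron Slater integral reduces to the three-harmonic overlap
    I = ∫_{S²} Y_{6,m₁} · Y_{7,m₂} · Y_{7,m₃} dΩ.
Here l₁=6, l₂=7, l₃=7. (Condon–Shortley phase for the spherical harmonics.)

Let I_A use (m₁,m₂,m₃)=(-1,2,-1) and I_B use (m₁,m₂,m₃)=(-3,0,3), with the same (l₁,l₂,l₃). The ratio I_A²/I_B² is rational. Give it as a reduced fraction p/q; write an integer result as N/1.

7875/8192

Same 6,7,7: normalisation and zero-m 3j drop out of the ratio.
A: Δ: 6! 6! 8! / 21! → 1/2444321880; sum: t=1:−1/3483648000 t=2:+1/29030400 t=3:−1/2488320 t=4:+1/1244160 t=5:−1/3317760 t=6:+1/62208000 = 1/6635520; 3j²(6 7 7; -1 2 -1) = Δ·Π!·Σ² = 2625/369512  (sign +1)
B: Δ: 6! 6! 8! / 21! → 1/2444321880; sum: t=3:−1/14929920 t=4:+1/4147200 t=5:−1/8294400 t=6:+1/130636800 = 1/16329600; 3j²(6 7 7; -3 0 3) = Δ·Π!·Σ² = 1024/138567  (sign +1)
I_A²/I_B² = (2625/369512)/(1024/138567) = 7875/8192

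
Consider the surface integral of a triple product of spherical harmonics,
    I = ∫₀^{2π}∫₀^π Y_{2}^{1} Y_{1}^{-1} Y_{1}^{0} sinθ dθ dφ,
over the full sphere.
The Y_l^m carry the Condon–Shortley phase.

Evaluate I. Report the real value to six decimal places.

-0.218510

Checks pass: Σm=0; 4 even; l₃=1∈[1,3].
(2·2+1)(2·1+1)(2·1+1) = 45
Δ: 2! 2! 0! / 5! → 1/30
sum: t=1:−1/1 = -1/1
3j²(2 1 1; 0 0 0) = Δ·Π!·Σ² = 2/15  (sign +1)
sum: t=0:+1/2 = 1/2
3j²(2 1 1; 1 -1 0) = Δ·Π!·Σ² = 1/10  (sign -1)
combine: 4πI² = 45·2/15·1/10 = 3/5
take √, sign -1: I = -0.21850969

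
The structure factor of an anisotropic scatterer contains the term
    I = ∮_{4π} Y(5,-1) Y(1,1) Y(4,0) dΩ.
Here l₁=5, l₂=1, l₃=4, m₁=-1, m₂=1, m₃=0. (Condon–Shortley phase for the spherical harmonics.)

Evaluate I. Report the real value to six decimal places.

-0.190188

Rules hold: Σm=0, L=10 even, 4≤4≤6.
N = 11·3·9 = 297
Δ = 2!·8!·0!/11! = 1/495
Racah Σ t=1..1: t=1:−1/576 = -1/576
⇒ 3j(5 1 4; 0 0 0)² = 5/99, sgn -1
Racah Σ t=2..2: t=2:+1/1152 = 1/1152
⇒ 3j(5 1 4; -1 1 0)² = 1/33, sgn +1
4πI² = N·(3j₀)²·(3jₘ)² = 5/11
I = -1·√(0.454545/4π) = -0.19018827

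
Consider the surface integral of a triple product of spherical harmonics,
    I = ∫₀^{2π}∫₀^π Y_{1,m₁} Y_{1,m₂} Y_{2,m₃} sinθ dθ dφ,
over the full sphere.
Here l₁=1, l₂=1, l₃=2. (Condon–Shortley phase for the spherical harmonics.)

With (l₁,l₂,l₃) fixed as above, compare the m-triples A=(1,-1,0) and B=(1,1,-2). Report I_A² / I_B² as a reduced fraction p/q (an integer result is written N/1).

l's match ⇒ only the (l;m) 3-j factors differ between A and B.
A: triangle coeff Δ(1,1,2) = 1/30; Σ_t [0,0]: t=0:+1/4 = 1/4; (3j)²=1/30 [(1 1 2; 1 -1 0)], sign=+1
B: triangle coeff Δ(1,1,2) = 1/30; Σ_t [0,0]: t=0:+1/4 = 1/4; (3j)²=1/5 [(1 1 2; 1 1 -2)], sign=+1
I_A²/I_B² = (1/30)/(1/5) = 1/6

1/6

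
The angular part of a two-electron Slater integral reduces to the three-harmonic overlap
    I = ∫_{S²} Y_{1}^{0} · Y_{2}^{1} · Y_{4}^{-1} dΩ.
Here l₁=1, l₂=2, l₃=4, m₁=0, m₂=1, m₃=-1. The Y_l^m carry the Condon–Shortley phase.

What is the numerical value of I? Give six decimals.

0.000000

triangle: need 1≤l₃≤3, have 4; I=0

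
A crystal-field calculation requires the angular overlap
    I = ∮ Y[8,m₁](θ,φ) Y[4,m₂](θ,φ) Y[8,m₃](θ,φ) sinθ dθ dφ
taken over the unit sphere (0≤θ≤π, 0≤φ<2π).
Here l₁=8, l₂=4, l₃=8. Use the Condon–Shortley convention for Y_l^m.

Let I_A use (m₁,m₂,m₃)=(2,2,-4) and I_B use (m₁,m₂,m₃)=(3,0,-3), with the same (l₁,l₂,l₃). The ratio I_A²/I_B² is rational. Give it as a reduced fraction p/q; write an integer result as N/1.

11/9

Same 8,4,8: normalisation and zero-m 3j drop out of the ratio.
A: Δ: 4! 12! 4! / 21! → 1/185175900; sum: t=2:+1/92897280 t=3:−1/78382080 t=4:+1/696729600 = -1/1791590400; 3j²(8 4 8; 2 2 -4) = Δ·Π!·Σ² = 11/151164  (sign -1)
B: Δ: 4! 12! 4! / 21! → 1/185175900; sum: t=0:+1/348364800 t=1:−1/34836480 t=2:+1/34836480 t=3:−1/261273600 t=4:+1/22992076800 = -1/1094860800; 3j²(8 4 8; 3 0 -3) = Δ·Π!·Σ² = 1/16796  (sign +1)
I_A²/I_B² = (11/151164)/(1/16796) = 11/9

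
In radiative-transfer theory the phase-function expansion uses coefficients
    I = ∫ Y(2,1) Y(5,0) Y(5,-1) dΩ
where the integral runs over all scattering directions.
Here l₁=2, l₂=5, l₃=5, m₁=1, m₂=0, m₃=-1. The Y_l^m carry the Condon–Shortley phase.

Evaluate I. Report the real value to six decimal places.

Checks pass: Σm=0; 12 even; l₃=5∈[3,7].
(2·2+1)(2·5+1)(2·5+1) = 605
Δ: 2! 2! 8! / 13! → 1/38610
sum: t=0:+1/2880 t=1:−1/576 t=2:+1/2880 = -1/960
3j²(2 5 5; 0 0 0) = Δ·Π!·Σ² = 10/429  (sign +1)
sum: t=0:+1/1440 t=1:−1/1152 = -1/5760
3j²(2 5 5; 1 0 -1) = Δ·Π!·Σ² = 1/858  (sign -1)
combine: 4πI² = 605·10/429·1/858 = 25/1521
take √, sign -1: I = -0.03616600

-0.036166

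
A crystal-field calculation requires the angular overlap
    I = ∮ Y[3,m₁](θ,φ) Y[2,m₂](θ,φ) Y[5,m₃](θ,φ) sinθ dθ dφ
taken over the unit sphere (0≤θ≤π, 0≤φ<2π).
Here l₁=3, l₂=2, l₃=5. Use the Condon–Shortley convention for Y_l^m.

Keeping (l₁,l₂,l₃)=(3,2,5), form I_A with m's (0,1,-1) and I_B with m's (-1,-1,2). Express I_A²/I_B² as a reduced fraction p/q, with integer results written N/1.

16/21

l's match ⇒ only the (l;m) 3-j factors differ between A and B.
A: triangle coeff Δ(3,2,5) = 1/2310; Σ_t [0,0]: t=0:+1/216 = 1/216; (3j)²=8/231 [(3 2 5; 0 1 -1)], sign=+1
B: triangle coeff Δ(3,2,5) = 1/2310; Σ_t [0,0]: t=0:+1/288 = 1/288; (3j)²=1/22 [(3 2 5; -1 -1 2)], sign=-1
I_A²/I_B² = (8/231)/(1/22) = 16/21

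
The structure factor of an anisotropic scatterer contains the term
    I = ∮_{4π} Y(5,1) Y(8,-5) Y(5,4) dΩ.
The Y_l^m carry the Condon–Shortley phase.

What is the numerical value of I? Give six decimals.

Rules hold: Σm=0, L=18 even, 3≤5≤13.
N = 11·17·11 = 2057
Δ = 8!·2!·8!/19! = 1/37413090
Racah Σ t=3..5: t=3:−1/1036800 t=4:+1/331776 t=5:−1/1036800 = 1/921600
⇒ 3j(5 8 5; 0 0 0)² = 490/46189, sgn -1
Racah Σ t=2..3: t=2:+1/14515200 t=3:−1/29030400 = 1/29030400
⇒ 3j(5 8 5; 1 -5 4)² = 12/1615, sgn -1
4πI² = N·(3j₀)²·(3jₘ)² = 12936/79781
I = +1·√(0.162144/4π) = 0.11359137

0.113591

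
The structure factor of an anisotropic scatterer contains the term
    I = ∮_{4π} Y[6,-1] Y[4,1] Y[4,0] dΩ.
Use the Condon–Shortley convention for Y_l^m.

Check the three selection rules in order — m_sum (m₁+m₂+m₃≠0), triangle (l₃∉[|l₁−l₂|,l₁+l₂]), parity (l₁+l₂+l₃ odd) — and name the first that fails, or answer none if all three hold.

none

m₁+m₂+m₃ = -1 + 1 + 0 = 0  ✓
triangle: |6−4|=2 ≤ l₃=4 ≤ 6+4=10  ✓
parity: l₁+l₂+l₃ = 14 is even  ✓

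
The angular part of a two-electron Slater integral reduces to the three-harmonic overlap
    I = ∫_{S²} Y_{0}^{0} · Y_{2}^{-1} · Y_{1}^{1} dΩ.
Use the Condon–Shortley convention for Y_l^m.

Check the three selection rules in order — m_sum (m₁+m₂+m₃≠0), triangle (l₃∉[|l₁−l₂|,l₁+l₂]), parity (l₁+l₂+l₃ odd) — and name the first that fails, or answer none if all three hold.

triangle

azimuthal sum: 0 − 1 + 1 = 0  ✓
2 ≤ 1 ≤ 2 (triangle on l)  ✗
L = 0 + 2 + 1 = 3 (odd)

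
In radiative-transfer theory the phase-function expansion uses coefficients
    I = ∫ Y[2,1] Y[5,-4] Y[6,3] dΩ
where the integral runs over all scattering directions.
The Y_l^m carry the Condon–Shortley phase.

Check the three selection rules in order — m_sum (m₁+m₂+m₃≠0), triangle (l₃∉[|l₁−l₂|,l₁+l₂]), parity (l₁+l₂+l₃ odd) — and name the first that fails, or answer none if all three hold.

parity

azimuthal sum: 1 − 4 + 3 = 0  ✓
3 ≤ 6 ≤ 7 (triangle on l)  ✓
L = 2 + 5 + 6 = 13 (odd)  ✗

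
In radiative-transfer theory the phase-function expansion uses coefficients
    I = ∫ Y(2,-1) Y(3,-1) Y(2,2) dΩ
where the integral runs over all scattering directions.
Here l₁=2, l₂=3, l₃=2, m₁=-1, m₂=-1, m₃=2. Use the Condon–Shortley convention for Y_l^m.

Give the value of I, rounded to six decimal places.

L=7 odd ⇒ parity kills the (l;000) factor ⇒ I = 0

0.000000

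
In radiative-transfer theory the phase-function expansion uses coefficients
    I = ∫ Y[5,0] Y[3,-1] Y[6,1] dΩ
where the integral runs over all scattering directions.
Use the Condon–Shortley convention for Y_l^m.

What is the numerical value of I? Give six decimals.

m-sum 0 ✓  L=14 even ✓  2≤6≤8 ✓
Π(2lᵢ+1) = 11×7×13 = 1001
triangle coeff Δ(5,3,6) = 1/675675
Σ_t [0,2]: t=0:+1/8640 t=1:−1/2304 t=2:+1/8640 = -7/34560
(3j)²=7/429 [(5 3 6; 0 0 0)], sign=-1
Σ_t [0,2]: t=0:+1/5760 t=1:−1/3456 t=2:+1/34560 = -1/11520
(3j)²=2/429 [(5 3 6; 0 -1 1)], sign=+1
⇒ 4πI² = 98/1287
I = (-1)√(98/1287/(4π)) = -0.07784287

-0.077843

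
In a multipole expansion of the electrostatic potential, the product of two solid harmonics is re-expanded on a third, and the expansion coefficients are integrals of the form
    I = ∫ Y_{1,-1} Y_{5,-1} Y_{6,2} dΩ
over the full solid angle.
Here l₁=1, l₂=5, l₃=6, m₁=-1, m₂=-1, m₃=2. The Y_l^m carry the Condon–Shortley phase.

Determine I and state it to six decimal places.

0.216205

m-sum 0 ✓  L=12 even ✓  4≤6≤6 ✓
Π(2lᵢ+1) = 3×11×13 = 429
triangle coeff Δ(1,5,6) = 1/858
Σ_t [0,0]: t=0:+1/14400 = 1/14400
(3j)²=6/143 [(1 5 6; 0 0 0)], sign=+1
Σ_t [0,0]: t=0:+1/34560 = 1/34560
(3j)²=14/429 [(1 5 6; -1 -1 2)], sign=+1
⇒ 4πI² = 84/143
I = (+1)√(84/143/(4π)) = 0.21620548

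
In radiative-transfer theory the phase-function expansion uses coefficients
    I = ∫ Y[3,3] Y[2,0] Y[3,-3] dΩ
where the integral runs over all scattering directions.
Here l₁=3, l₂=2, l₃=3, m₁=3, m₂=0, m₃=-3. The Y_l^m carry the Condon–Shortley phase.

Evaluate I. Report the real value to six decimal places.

0.210261

m-sum 0 ✓  L=8 even ✓  1≤3≤5 ✓
Π(2lᵢ+1) = 7×5×7 = 245
triangle coeff Δ(3,2,3) = 1/3780
Σ_t [0,2]: t=0:+1/24 t=1:−1/4 t=2:+1/24 = -1/6
(3j)²=4/105 [(3 2 3; 0 0 0)], sign=+1
Σ_t [0,0]: t=0:+1/96 = 1/96
(3j)²=5/84 [(3 2 3; 3 0 -3)], sign=+1
⇒ 4πI² = 5/9
I = (+1)√(5/9/(4π)) = 0.21026104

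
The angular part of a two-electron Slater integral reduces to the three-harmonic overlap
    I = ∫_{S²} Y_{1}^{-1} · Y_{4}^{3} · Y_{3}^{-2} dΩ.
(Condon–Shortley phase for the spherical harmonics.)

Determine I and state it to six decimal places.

-0.282095

m-sum 0 ✓  L=8 even ✓  3≤3≤5 ✓
Π(2lᵢ+1) = 3×9×7 = 189
triangle coeff Δ(1,4,3) = 1/252
Σ_t [1,1]: t=1:−1/36 = -1/36
(3j)²=4/63 [(1 4 3; 0 0 0)], sign=+1
Σ_t [2,2]: t=2:+1/240 = 1/240
(3j)²=1/12 [(1 4 3; -1 3 -2)], sign=-1
⇒ 4πI² = 1/1
I = (-1)√(1/1/(4π)) = -0.28209479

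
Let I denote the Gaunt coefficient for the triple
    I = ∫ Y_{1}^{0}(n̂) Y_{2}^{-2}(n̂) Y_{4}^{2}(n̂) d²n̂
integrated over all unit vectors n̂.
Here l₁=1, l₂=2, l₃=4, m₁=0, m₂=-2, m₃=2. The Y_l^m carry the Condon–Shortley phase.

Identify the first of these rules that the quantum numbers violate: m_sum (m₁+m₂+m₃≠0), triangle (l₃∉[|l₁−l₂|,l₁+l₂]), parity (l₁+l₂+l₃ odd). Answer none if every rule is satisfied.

triangle

azimuthal sum: 0 − 2 + 2 = 0  ✓
1 ≤ 4 ≤ 3 (triangle on l)  ✗
L = 1 + 2 + 4 = 7 (odd)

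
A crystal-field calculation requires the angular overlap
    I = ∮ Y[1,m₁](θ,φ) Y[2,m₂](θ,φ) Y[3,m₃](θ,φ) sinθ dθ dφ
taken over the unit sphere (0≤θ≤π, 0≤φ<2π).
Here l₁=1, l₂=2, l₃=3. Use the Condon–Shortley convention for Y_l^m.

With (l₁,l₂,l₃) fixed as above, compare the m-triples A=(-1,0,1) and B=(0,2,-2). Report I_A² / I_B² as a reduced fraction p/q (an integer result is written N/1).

l's match ⇒ only the (l;m) 3-j factors differ between A and B.
A: triangle coeff Δ(1,2,3) = 1/105; Σ_t [0,0]: t=0:+1/8 = 1/8; (3j)²=2/35 [(1 2 3; -1 0 1)], sign=+1
B: triangle coeff Δ(1,2,3) = 1/105; Σ_t [0,0]: t=0:+1/24 = 1/24; (3j)²=1/21 [(1 2 3; 0 2 -2)], sign=-1
I_A²/I_B² = (2/35)/(1/21) = 6/5

6/5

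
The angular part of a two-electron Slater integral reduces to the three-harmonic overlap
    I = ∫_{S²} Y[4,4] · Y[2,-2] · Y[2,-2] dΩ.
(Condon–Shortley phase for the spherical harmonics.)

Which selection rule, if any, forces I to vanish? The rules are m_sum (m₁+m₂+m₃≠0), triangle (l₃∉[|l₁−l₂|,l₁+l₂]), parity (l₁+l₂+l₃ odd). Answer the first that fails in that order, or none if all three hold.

Σmᵢ = 0  ✓
l₃∈[|l₁−l₂|,l₁+l₂]=[2,6], have l₃=2  ✓
Σlᵢ = 8 ⇒ even  ✓

none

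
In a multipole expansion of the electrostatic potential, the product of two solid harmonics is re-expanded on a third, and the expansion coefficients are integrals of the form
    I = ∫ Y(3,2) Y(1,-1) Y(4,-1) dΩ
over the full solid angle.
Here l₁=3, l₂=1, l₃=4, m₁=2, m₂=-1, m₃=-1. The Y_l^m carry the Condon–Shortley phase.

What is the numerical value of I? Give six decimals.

-0.106622

Rules hold: Σm=0, L=8 even, 2≤4≤4.
N = 7·3·9 = 189
Δ = 0!·6!·2!/9! = 1/252
Racah Σ t=0..0: t=0:+1/36 = 1/36
⇒ 3j(3 1 4; 0 0 0)² = 4/63, sgn +1
Racah Σ t=0..0: t=0:+1/240 = 1/240
⇒ 3j(3 1 4; 2 -1 -1)² = 1/84, sgn -1
4πI² = N·(3j₀)²·(3jₘ)² = 1/7
I = -1·√(0.142857/4π) = -0.10662181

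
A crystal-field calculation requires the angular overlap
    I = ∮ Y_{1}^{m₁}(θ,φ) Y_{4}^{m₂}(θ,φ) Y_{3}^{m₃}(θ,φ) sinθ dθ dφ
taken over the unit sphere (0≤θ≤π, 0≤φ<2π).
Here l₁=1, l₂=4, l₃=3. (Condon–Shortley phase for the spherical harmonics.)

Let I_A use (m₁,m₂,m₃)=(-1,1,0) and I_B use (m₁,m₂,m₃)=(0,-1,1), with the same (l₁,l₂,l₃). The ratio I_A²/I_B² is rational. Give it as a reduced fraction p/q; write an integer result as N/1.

Shared (l₁,l₂,l₃)=(1,4,3): N and (l;000)² cancel in I_A²/I_B².
A: Δ = 2!·0!·6!/9! = 1/252; Racah Σ t=2..2: t=2:+1/72 = 1/72; ⇒ 3j(1 4 3; -1 1 0)² = 5/126, sgn -1
B: Δ = 2!·0!·6!/9! = 1/252; Racah Σ t=1..1: t=1:−1/48 = -1/48; ⇒ 3j(1 4 3; 0 -1 1)² = 5/84, sgn -1
I_A²/I_B² = (5/126)/(5/84) = 2/3

2/3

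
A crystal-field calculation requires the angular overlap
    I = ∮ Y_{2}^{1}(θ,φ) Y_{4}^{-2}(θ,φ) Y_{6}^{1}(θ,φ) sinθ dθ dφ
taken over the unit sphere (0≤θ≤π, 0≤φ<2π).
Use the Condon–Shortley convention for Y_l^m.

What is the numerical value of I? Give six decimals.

-0.133065

Rules hold: Σm=0, L=12 even, 2≤6≤6.
N = 5·9·13 = 585
Δ = 0!·4!·8!/13! = 1/6435
Racah Σ t=0..0: t=0:+1/2304 = 1/2304
⇒ 3j(2 4 6; 0 0 0)² = 5/143, sgn +1
Racah Σ t=0..0: t=0:+1/8640 = 1/8640
⇒ 3j(2 4 6; 1 -2 1)² = 14/1287, sgn -1
4πI² = N·(3j₀)²·(3jₘ)² = 350/1573
I = -1·√(0.222505/4π) = -0.13306527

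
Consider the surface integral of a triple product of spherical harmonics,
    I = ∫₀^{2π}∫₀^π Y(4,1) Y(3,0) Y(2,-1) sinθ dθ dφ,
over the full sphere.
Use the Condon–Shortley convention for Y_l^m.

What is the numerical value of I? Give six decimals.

0.000000

Σlᵢ=9 odd — θ-integrand is odd under cosθ→−cosθ; I=0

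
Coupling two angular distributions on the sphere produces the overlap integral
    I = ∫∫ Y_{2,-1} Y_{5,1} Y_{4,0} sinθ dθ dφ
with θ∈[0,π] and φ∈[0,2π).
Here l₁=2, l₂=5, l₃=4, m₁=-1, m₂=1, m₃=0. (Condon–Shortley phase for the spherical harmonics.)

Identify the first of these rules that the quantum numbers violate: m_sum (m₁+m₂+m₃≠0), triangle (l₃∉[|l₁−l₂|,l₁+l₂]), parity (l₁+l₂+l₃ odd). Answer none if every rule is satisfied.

azimuthal sum: -1 + 1 + 0 = 0  ✓
3 ≤ 4 ≤ 7 (triangle on l)  ✓
L = 2 + 5 + 4 = 11 (odd)  ✗

parity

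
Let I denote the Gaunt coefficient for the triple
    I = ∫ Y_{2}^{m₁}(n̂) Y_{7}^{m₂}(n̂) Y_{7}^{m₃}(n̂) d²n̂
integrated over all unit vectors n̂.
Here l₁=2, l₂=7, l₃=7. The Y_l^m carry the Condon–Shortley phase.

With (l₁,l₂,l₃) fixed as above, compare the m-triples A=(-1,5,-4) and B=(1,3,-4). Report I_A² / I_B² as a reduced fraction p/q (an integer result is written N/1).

729/539

l's match ⇒ only the (l;m) 3-j factors differ between A and B.
A: triangle coeff Δ(2,7,7) = 1/185640; Σ_t [1,2]: t=1:−1/79833600 t=2:+1/14515200 = 1/17740800; (3j)²=729/30940 [(2 7 7; -1 5 -4)], sign=-1
B: triangle coeff Δ(2,7,7) = 1/185640; Σ_t [0,1]: t=0:+1/14515200 t=1:−1/4354560 = -1/6220800; (3j)²=77/4420 [(2 7 7; 1 3 -4)], sign=+1
I_A²/I_B² = (729/30940)/(77/4420) = 729/539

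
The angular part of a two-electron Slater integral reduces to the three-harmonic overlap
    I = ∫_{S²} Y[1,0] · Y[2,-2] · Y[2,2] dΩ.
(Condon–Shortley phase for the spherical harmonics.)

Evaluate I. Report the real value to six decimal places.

L=5 odd ⇒ parity kills the (l;000) factor ⇒ I = 0

0.000000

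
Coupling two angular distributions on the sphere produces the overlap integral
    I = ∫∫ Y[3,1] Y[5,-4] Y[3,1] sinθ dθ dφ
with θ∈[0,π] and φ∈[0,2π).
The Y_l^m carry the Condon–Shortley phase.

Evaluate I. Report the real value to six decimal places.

m-sum = 1 − 4 + 1 = -2 ≠ 0 ⇒ I = 0

0.000000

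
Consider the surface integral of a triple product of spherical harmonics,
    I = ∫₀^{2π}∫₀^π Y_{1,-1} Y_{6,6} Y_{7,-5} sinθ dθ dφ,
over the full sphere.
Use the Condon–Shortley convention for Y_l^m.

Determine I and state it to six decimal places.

m-sum 0 ✓  L=14 even ✓  5≤7≤7 ✓
Π(2lᵢ+1) = 3×13×15 = 585
triangle coeff Δ(1,6,7) = 1/1365
Σ_t [0,0]: t=0:+1/518400 = 1/518400
(3j)²=7/195 [(1 6 7; 0 0 0)], sign=-1
Σ_t [0,0]: t=0:+1/958003200 = 1/958003200
(3j)²=1/1365 [(1 6 7; -1 6 -5)], sign=+1
⇒ 4πI² = 1/65
I = (-1)√(1/65/(4π)) = -0.03498955

-0.034990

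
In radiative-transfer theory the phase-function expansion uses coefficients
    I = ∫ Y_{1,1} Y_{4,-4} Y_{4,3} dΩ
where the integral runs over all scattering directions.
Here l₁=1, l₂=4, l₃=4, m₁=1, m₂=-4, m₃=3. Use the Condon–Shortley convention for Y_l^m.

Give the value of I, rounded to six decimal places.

l₁+l₂+l₃=9 is odd: 3j(l;000)=0 ⇒ I=0

0.000000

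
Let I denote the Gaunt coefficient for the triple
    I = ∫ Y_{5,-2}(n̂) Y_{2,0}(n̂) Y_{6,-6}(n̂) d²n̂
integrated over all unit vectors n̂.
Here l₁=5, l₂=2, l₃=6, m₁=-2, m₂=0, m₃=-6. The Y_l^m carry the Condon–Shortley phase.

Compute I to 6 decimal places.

-2 + 0 − 6 = -8 ≠ 0: azimuthal integral kills it; I = 0

0.000000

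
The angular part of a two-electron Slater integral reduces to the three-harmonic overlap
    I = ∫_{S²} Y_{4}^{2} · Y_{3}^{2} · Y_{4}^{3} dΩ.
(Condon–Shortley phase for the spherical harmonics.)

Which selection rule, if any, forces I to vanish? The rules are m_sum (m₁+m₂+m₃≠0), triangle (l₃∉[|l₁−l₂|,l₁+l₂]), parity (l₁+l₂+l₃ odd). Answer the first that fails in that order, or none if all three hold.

m_sum

azimuthal sum: 2 + 2 + 3 = 7  ✗
1 ≤ 4 ≤ 7 (triangle on l)
L = 4 + 3 + 4 = 11 (odd)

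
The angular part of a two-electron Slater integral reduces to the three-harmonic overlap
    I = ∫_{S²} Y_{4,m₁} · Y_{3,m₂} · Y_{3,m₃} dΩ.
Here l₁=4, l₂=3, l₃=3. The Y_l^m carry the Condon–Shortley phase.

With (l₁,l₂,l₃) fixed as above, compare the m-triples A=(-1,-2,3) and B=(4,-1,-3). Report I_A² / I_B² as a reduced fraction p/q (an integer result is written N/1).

5/7

Same 4,3,3: normalisation and zero-m 3j drop out of the ratio.
A: Δ: 4! 4! 2! / 11! → 1/34650; sum: t=1:−1/288 = -1/288; 3j²(4 3 3; -1 -2 3) = Δ·Π!·Σ² = 5/231  (sign -1)
B: Δ: 4! 4! 2! / 11! → 1/34650; sum: t=0:+1/1152 = 1/1152; 3j²(4 3 3; 4 -1 -3) = Δ·Π!·Σ² = 1/33  (sign +1)
I_A²/I_B² = (5/231)/(1/33) = 5/7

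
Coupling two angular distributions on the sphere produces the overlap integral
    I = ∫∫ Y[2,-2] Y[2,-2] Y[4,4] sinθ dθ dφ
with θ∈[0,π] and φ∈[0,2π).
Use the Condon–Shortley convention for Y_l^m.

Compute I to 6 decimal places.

0.337168

Checks pass: Σm=0; 8 even; l₃=4∈[0,4].
(2·2+1)(2·2+1)(2·4+1) = 225
Δ: 0! 4! 4! / 9! → 1/630
sum: t=0:+1/16 = 1/16
3j²(2 2 4; 0 0 0) = Δ·Π!·Σ² = 2/35  (sign +1)
sum: t=0:+1/576 = 1/576
3j²(2 2 4; -2 -2 4) = Δ·Π!·Σ² = 1/9  (sign +1)
combine: 4πI² = 225·2/35·1/9 = 10/7
take √, sign +1: I = 0.33716777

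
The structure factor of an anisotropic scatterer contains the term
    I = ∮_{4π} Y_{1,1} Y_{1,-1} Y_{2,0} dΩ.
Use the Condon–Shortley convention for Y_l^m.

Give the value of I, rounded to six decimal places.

Checks pass: Σm=0; 4 even; l₃=2∈[0,2].
(2·1+1)(2·1+1)(2·2+1) = 45
Δ: 0! 2! 2! / 5! → 1/30
sum: t=0:+1/1 = 1/1
3j²(1 1 2; 0 0 0) = Δ·Π!·Σ² = 2/15  (sign +1)
sum: t=0:+1/4 = 1/4
3j²(1 1 2; 1 -1 0) = Δ·Π!·Σ² = 1/30  (sign +1)
combine: 4πI² = 45·2/15·1/30 = 1/5
take √, sign +1: I = 0.12615663

0.126157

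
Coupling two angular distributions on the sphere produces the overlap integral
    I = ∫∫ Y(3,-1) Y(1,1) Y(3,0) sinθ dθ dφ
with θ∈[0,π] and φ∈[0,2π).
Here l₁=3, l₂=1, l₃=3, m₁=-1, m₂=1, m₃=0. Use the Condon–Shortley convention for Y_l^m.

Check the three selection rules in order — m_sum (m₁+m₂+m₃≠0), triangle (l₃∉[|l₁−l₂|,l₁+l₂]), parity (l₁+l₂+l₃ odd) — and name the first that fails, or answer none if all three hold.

parity

m₁+m₂+m₃ = -1 + 1 + 0 = 0  ✓
triangle: |3−1|=2 ≤ l₃=3 ≤ 3+1=4  ✓
parity: l₁+l₂+l₃ = 7 is odd  ✗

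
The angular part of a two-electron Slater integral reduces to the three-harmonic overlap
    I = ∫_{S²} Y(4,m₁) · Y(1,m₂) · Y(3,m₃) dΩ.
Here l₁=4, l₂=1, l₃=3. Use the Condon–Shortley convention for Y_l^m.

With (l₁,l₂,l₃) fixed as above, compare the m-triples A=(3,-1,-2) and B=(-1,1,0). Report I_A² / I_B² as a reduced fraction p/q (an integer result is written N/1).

Same 4,1,3: normalisation and zero-m 3j drop out of the ratio.
A: Δ: 2! 6! 0! / 9! → 1/252; sum: t=0:+1/240 = 1/240; 3j²(4 1 3; 3 -1 -2) = Δ·Π!·Σ² = 1/12  (sign -1)
B: Δ: 2! 6! 0! / 9! → 1/252; sum: t=2:+1/72 = 1/72; 3j²(4 1 3; -1 1 0) = Δ·Π!·Σ² = 5/126  (sign -1)
I_A²/I_B² = (1/12)/(5/126) = 21/10

21/10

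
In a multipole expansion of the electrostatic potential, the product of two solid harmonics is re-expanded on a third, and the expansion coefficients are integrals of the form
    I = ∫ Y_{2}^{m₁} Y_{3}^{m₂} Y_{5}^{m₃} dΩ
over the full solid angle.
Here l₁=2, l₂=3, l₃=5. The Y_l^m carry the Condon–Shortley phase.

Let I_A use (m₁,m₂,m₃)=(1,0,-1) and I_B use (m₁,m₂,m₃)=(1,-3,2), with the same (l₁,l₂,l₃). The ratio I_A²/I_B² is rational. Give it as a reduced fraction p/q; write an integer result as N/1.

l's match ⇒ only the (l;m) 3-j factors differ between A and B.
A: triangle coeff Δ(2,3,5) = 1/2310; Σ_t [0,0]: t=0:+1/216 = 1/216; (3j)²=8/231 [(2 3 5; 1 0 -1)], sign=+1
B: triangle coeff Δ(2,3,5) = 1/2310; Σ_t [0,0]: t=0:+1/4320 = 1/4320; (3j)²=1/330 [(2 3 5; 1 -3 2)], sign=-1
I_A²/I_B² = (8/231)/(1/330) = 80/7

80/7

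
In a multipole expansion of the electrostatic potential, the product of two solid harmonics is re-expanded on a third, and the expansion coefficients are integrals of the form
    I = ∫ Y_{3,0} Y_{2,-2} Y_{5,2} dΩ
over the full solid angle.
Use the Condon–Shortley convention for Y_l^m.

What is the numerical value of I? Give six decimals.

0.141758

Checks pass: Σm=0; 10 even; l₃=5∈[1,5].
(2·3+1)(2·2+1)(2·5+1) = 385
Δ: 0! 6! 4! / 11! → 1/2310
sum: t=0:+1/144 = 1/144
3j²(3 2 5; 0 0 0) = Δ·Π!·Σ² = 10/231  (sign -1)
sum: t=0:+1/864 = 1/864
3j²(3 2 5; 0 -2 2) = Δ·Π!·Σ² = 1/66  (sign -1)
combine: 4πI² = 385·10/231·1/66 = 25/99
take √, sign +1: I = 0.14175797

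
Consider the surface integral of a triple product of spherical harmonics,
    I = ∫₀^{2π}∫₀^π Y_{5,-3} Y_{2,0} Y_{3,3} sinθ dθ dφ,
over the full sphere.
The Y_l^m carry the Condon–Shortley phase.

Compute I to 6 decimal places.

-0.126792

Checks pass: Σm=0; 10 even; l₃=3∈[3,7].
(2·5+1)(2·2+1)(2·3+1) = 385
Δ: 4! 6! 0! / 11! → 1/2310
sum: t=2:+1/144 = 1/144
3j²(5 2 3; 0 0 0) = Δ·Π!·Σ² = 10/231  (sign -1)
sum: t=2:+1/2880 = 1/2880
3j²(5 2 3; -3 0 3) = Δ·Π!·Σ² = 2/165  (sign +1)
combine: 4πI² = 385·10/231·2/165 = 20/99
take √, sign -1: I = -0.12679218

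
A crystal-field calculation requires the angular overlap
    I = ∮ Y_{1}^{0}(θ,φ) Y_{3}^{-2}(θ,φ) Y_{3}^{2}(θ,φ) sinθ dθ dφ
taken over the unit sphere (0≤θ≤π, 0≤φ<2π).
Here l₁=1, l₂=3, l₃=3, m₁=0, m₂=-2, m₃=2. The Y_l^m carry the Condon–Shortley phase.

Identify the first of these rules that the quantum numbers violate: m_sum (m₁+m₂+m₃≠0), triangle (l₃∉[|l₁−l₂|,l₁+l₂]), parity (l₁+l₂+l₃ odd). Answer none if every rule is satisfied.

parity

Σmᵢ = 0  ✓
l₃∈[|l₁−l₂|,l₁+l₂]=[2,4], have l₃=3  ✓
Σlᵢ = 7 ⇒ odd  ✗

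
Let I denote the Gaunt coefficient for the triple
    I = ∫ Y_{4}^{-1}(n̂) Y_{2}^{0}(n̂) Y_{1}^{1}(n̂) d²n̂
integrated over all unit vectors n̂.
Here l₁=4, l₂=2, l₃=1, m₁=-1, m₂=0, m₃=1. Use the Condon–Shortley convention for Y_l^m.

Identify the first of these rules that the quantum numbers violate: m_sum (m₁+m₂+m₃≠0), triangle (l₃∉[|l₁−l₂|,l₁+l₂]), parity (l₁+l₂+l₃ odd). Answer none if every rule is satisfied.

triangle

m₁+m₂+m₃ = -1 + 0 + 1 = 0  ✓
triangle: |4−2|=2 ≤ l₃=1 ≤ 4+2=6  ✗
parity: l₁+l₂+l₃ = 7 is odd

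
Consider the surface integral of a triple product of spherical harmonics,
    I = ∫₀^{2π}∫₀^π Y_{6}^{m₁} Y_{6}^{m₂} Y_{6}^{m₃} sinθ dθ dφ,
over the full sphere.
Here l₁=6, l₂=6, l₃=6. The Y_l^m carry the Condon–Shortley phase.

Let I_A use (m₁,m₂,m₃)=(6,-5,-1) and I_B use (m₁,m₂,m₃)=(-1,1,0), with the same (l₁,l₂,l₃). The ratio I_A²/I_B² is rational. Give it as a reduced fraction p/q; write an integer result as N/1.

847/200

Same 6,6,6: normalisation and zero-m 3j drop out of the ratio.
A: Δ: 6! 6! 6! / 19! → 1/325909584; sum: t=0:+1/62208000 = 1/62208000; 3j²(6 6 6; 6 -5 -1) = Δ·Π!·Σ² = 77/8398  (sign -1)
B: Δ: 6! 6! 6! / 19! → 1/325909584; sum: t=1:−1/62208000 t=2:+1/691200 t=3:−1/82944 t=4:+1/62208 t=5:−1/276480 t=6:+1/10368000 = 1/518400; 3j²(6 6 6; -1 1 0) = Δ·Π!·Σ² = 100/46189  (sign +1)
I_A²/I_B² = (77/8398)/(100/46189) = 847/200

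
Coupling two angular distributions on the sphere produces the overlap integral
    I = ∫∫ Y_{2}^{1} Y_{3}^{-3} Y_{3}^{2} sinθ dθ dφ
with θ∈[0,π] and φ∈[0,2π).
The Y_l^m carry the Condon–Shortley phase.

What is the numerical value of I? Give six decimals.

-0.210261

Checks pass: Σm=0; 8 even; l₃=3∈[1,5].
(2·2+1)(2·3+1)(2·3+1) = 245
Δ: 2! 2! 4! / 9! → 1/3780
sum: t=0:+1/24 t=1:−1/4 t=2:+1/24 = -1/6
3j²(2 3 3; 0 0 0) = Δ·Π!·Σ² = 4/105  (sign +1)
sum: t=0:+1/48 = 1/48
3j²(2 3 3; 1 -3 2) = Δ·Π!·Σ² = 5/84  (sign -1)
combine: 4πI² = 245·4/105·5/84 = 5/9
take √, sign -1: I = -0.21026104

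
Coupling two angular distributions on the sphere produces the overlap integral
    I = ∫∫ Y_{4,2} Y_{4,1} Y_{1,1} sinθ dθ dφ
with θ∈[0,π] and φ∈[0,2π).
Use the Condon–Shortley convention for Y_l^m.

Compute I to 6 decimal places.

0.000000

m-sum = 2 + 1 + 1 = 4 ≠ 0 ⇒ I = 0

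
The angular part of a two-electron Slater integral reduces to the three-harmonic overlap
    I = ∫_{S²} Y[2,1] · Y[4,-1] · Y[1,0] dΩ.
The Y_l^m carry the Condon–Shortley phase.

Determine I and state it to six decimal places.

|2−4|≤1≤2+4 violated ⇒ I = 0

0.000000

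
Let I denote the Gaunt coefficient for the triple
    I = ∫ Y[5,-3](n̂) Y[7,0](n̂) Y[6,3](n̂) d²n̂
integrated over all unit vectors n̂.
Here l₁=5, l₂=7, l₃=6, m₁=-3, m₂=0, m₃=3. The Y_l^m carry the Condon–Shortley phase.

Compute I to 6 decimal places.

Checks pass: Σm=0; 18 even; l₃=6∈[2,12].
(2·5+1)(2·7+1)(2·6+1) = 2145
Δ: 6! 4! 8! / 19! → 1/174594420
sum: t=1:−1/4147200 t=2:+1/207360 t=3:−1/82944 t=4:+1/207360 t=5:−1/4147200 = -1/345600
3j²(5 7 6; 0 0 0) = Δ·Π!·Σ² = 420/46189  (sign -1)
sum: t=4:+1/829440 t=5:−1/1036800 t=6:+1/14515200 = 1/3225600
3j²(5 7 6; -3 0 3) = Δ·Π!·Σ² = 567/230945  (sign -1)
combine: 4πI² = 2145·420/46189·567/230945 = 714420/14919047
take √, sign +1: I = 0.06173072

0.061731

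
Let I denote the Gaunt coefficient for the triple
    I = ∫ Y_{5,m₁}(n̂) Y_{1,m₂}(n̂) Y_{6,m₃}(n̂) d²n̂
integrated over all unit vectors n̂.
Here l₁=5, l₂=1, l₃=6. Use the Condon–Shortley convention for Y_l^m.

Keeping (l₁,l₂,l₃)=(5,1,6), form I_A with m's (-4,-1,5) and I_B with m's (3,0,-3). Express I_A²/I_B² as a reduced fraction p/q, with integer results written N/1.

55/27

Shared (l₁,l₂,l₃)=(5,1,6): N and (l;000)² cancel in I_A²/I_B².
A: Δ = 0!·10!·2!/13! = 1/858; Racah Σ t=0..0: t=0:+1/725760 = 1/725760; ⇒ 3j(5 1 6; -4 -1 5)² = 5/78, sgn -1
B: Δ = 0!·10!·2!/13! = 1/858; Racah Σ t=0..0: t=0:+1/80640 = 1/80640; ⇒ 3j(5 1 6; 3 0 -3)² = 9/286, sgn -1
I_A²/I_B² = (5/78)/(9/286) = 55/27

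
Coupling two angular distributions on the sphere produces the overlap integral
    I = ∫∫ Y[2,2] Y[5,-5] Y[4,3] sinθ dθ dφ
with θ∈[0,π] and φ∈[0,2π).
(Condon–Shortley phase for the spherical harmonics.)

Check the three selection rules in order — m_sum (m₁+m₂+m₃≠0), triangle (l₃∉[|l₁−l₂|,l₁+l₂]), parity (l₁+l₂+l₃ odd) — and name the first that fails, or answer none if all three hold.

m₁+m₂+m₃ = 2 − 5 + 3 = 0  ✓
triangle: |2−5|=3 ≤ l₃=4 ≤ 2+5=7  ✓
parity: l₁+l₂+l₃ = 11 is odd  ✗

parity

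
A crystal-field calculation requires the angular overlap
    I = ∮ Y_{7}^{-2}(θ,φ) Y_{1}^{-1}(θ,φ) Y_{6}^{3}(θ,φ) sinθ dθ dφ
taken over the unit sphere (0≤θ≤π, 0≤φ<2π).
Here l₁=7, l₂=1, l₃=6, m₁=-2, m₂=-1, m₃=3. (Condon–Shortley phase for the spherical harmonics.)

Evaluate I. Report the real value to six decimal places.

m-sum 0 ✓  L=14 even ✓  6≤6≤8 ✓
Π(2lᵢ+1) = 15×3×13 = 585
triangle coeff Δ(7,1,6) = 1/1365
Σ_t [1,1]: t=1:−1/518400 = -1/518400
(3j)²=7/195 [(7 1 6; 0 0 0)], sign=-1
Σ_t [0,0]: t=0:+1/4354560 = 1/4354560
(3j)²=2/273 [(7 1 6; -2 -1 3)], sign=-1
⇒ 4πI² = 2/13
I = (+1)√(2/13/(4π)) = 0.11064668

0.110647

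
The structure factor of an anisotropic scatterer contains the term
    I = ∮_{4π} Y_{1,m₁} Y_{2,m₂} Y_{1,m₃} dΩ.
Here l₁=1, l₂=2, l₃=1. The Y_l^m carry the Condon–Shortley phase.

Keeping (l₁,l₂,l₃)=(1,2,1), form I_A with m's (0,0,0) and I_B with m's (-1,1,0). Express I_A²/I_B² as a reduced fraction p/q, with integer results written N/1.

4/3

Same 1,2,1: normalisation and zero-m 3j drop out of the ratio.
A: Δ: 2! 0! 2! / 5! → 1/30; sum: t=1:−1/1 = -1/1; 3j²(1 2 1; 0 0 0) = Δ·Π!·Σ² = 2/15  (sign +1)
B: Δ: 2! 0! 2! / 5! → 1/30; sum: t=2:+1/2 = 1/2; 3j²(1 2 1; -1 1 0) = Δ·Π!·Σ² = 1/10  (sign -1)
I_A²/I_B² = (2/15)/(1/10) = 4/3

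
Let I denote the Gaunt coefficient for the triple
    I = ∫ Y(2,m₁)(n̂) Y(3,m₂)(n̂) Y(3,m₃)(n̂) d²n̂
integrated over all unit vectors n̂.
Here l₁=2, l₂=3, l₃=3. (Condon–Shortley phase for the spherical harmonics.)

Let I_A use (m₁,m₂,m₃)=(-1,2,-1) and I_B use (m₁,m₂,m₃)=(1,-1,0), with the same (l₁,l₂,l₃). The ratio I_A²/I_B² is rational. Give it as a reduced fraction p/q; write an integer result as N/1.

15/2

Same 2,3,3: normalisation and zero-m 3j drop out of the ratio.
A: Δ: 2! 2! 4! / 9! → 1/3780; sum: t=1:−1/48 t=2:+1/12 = 1/16; 3j²(2 3 3; -1 2 -1) = Δ·Π!·Σ² = 1/28  (sign +1)
B: Δ: 2! 2! 4! / 9! → 1/3780; sum: t=0:+1/8 t=1:−1/12 = 1/24; 3j²(2 3 3; 1 -1 0) = Δ·Π!·Σ² = 1/210  (sign -1)
I_A²/I_B² = (1/28)/(1/210) = 15/2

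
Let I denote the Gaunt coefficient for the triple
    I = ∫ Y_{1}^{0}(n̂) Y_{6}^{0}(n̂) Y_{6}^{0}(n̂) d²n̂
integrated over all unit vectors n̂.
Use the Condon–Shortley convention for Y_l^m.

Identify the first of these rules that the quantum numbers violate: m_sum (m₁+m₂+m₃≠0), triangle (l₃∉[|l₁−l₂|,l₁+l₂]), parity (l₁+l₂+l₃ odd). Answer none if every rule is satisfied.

parity

azimuthal sum: 0 + 0 + 0 = 0  ✓
5 ≤ 6 ≤ 7 (triangle on l)  ✓
L = 1 + 6 + 6 = 13 (odd)  ✗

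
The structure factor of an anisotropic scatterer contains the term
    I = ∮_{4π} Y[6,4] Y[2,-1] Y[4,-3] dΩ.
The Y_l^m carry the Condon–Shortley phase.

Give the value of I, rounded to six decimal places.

0.246389

Checks pass: Σm=0; 12 even; l₃=4∈[4,8].
(2·6+1)(2·2+1)(2·4+1) = 585
Δ: 4! 8! 0! / 13! → 1/6435
sum: t=2:+1/2304 = 1/2304
3j²(6 2 4; 0 0 0) = Δ·Π!·Σ² = 5/143  (sign +1)
sum: t=1:−1/30240 = -1/30240
3j²(6 2 4; 4 -1 -3) = Δ·Π!·Σ² = 16/429  (sign +1)
combine: 4πI² = 585·5/143·16/429 = 1200/1573
take √, sign +1: I = 0.24638901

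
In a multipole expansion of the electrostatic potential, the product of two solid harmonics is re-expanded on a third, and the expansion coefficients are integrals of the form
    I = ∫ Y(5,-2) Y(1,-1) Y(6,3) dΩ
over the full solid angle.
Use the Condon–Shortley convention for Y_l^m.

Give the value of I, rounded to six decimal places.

Checks pass: Σm=0; 12 even; l₃=6∈[4,6].
(2·5+1)(2·1+1)(2·6+1) = 429
Δ: 0! 10! 2! / 13! → 1/858
sum: t=0:+1/14400 = 1/14400
3j²(5 1 6; 0 0 0) = Δ·Π!·Σ² = 6/143  (sign +1)
sum: t=0:+1/60480 = 1/60480
3j²(5 1 6; -2 -1 3) = Δ·Π!·Σ² = 6/143  (sign -1)
combine: 4πI² = 429·6/143·6/143 = 108/143
take √, sign -1: I = -0.24515397

-0.245154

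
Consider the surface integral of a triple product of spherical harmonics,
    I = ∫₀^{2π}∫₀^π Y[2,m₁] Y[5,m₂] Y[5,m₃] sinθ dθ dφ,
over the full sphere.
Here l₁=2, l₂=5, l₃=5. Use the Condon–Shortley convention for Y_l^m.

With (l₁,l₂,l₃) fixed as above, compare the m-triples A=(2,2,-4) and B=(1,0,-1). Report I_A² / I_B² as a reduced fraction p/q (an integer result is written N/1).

Shared (l₁,l₂,l₃)=(2,5,5): N and (l;000)² cancel in I_A²/I_B².
A: Δ = 2!·2!·8!/13! = 1/38610; Racah Σ t=0..0: t=0:+1/20160 = 1/20160; ⇒ 3j(2 5 5; 2 2 -4)² = 12/715, sgn -1
B: Δ = 2!·2!·8!/13! = 1/38610; Racah Σ t=0..1: t=0:+1/1440 t=1:−1/1152 = -1/5760; ⇒ 3j(2 5 5; 1 0 -1)² = 1/858, sgn -1
I_A²/I_B² = (12/715)/(1/858) = 72/5

72/5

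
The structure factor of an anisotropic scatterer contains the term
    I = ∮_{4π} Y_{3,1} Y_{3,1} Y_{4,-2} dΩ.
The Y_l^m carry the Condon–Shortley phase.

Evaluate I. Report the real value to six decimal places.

Checks pass: Σm=0; 10 even; l₃=4∈[0,6].
(2·3+1)(2·3+1)(2·4+1) = 441
Δ: 2! 4! 4! / 11! → 1/34650
sum: t=0:+1/72 t=1:−1/16 t=2:+1/72 = -5/144
3j²(3 3 4; 0 0 0) = Δ·Π!·Σ² = 2/77  (sign -1)
sum: t=0:+1/192 t=1:−1/36 t=2:+1/192 = -5/288
3j²(3 3 4; 1 1 -2) = Δ·Π!·Σ² = 20/693  (sign -1)
combine: 4πI² = 441·2/77·20/693 = 40/121
take √, sign +1: I = 0.16219310

0.162193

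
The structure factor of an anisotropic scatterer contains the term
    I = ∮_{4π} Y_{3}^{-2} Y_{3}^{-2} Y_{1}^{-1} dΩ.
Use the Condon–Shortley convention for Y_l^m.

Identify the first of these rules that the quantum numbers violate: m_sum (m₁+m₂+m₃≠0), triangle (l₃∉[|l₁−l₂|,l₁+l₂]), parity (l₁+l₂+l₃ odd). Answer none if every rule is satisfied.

m_sum

m₁+m₂+m₃ = -2 − 2 − 1 = -5  ✗
triangle: |3−3|=0 ≤ l₃=1 ≤ 3+3=6
parity: l₁+l₂+l₃ = 7 is odd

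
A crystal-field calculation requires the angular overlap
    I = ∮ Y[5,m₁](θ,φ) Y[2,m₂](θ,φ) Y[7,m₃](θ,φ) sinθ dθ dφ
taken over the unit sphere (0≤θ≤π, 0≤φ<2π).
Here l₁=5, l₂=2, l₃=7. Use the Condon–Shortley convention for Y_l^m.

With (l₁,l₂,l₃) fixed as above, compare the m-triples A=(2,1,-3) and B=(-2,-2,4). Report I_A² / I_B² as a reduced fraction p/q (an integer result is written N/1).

Same 5,2,7: normalisation and zero-m 3j drop out of the ratio.
A: Δ: 0! 10! 4! / 15! → 1/15015; sum: t=0:+1/181440 = 1/181440; 3j²(5 2 7; 2 1 -3) = Δ·Π!·Σ² = 32/1001  (sign +1)
B: Δ: 0! 10! 4! / 15! → 1/15015; sum: t=0:+1/725760 = 1/725760; 3j²(5 2 7; -2 -2 4) = Δ·Π!·Σ² = 2/91  (sign -1)
I_A²/I_B² = (32/1001)/(2/91) = 16/11

16/11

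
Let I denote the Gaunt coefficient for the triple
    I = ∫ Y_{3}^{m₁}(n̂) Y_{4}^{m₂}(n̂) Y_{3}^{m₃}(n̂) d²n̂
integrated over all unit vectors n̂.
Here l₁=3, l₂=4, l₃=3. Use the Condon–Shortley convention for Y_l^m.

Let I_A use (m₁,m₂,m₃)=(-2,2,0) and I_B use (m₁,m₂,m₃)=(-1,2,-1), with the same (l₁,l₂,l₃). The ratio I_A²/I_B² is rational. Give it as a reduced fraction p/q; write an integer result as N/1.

l's match ⇒ only the (l;m) 3-j factors differ between A and B.
A: triangle coeff Δ(3,4,3) = 1/34650; Σ_t [3,4]: t=3:−1/72 t=4:+1/96 = -1/288; (3j)²=1/462 [(3 4 3; -2 2 0)], sign=+1
B: triangle coeff Δ(3,4,3) = 1/34650; Σ_t [2,4]: t=2:+1/192 t=3:−1/36 t=4:+1/192 = -5/288; (3j)²=20/693 [(3 4 3; -1 2 -1)], sign=-1
I_A²/I_B² = (1/462)/(20/693) = 3/40

3/40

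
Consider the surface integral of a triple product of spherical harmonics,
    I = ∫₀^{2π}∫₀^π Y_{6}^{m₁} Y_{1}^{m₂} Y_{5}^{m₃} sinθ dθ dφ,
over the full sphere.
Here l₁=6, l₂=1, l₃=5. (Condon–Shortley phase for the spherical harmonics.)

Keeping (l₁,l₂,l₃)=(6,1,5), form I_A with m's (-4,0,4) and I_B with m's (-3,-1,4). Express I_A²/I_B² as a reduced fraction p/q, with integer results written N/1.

20/3

Shared (l₁,l₂,l₃)=(6,1,5): N and (l;000)² cancel in I_A²/I_B².
A: Δ = 2!·10!·0!/13! = 1/858; Racah Σ t=1..1: t=1:−1/362880 = -1/362880; ⇒ 3j(6 1 5; -4 0 4)² = 10/429, sgn +1
B: Δ = 2!·10!·0!/13! = 1/858; Racah Σ t=0..0: t=0:+1/725760 = 1/725760; ⇒ 3j(6 1 5; -3 -1 4)² = 1/286, sgn -1
I_A²/I_B² = (10/429)/(1/286) = 20/3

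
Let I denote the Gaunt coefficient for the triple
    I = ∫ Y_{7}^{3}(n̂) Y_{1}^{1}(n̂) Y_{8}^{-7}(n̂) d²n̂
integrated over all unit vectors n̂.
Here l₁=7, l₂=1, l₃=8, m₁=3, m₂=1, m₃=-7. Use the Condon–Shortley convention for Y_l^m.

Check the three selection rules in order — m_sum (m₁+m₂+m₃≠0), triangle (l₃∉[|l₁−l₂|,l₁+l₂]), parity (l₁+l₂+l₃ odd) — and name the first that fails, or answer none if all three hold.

m₁+m₂+m₃ = 3 + 1 − 7 = -3  ✗
triangle: |7−1|=6 ≤ l₃=8 ≤ 7+1=8
parity: l₁+l₂+l₃ = 16 is even

m_sum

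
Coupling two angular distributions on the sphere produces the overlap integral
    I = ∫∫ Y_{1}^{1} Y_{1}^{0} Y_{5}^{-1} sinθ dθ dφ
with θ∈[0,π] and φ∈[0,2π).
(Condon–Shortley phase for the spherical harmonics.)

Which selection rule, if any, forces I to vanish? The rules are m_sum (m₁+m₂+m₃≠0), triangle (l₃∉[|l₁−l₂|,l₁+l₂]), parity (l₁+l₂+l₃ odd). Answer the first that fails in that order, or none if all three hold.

triangle

Σmᵢ = 0  ✓
l₃∈[|l₁−l₂|,l₁+l₂]=[0,2], have l₃=5  ✗
Σlᵢ = 7 ⇒ odd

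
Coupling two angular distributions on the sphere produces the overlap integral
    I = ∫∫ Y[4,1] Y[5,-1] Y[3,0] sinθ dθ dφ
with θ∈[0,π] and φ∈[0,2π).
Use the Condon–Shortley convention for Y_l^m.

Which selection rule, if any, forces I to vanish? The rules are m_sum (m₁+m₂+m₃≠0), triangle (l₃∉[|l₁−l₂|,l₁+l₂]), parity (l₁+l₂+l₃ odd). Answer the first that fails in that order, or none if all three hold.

none

Σmᵢ = 0  ✓
l₃∈[|l₁−l₂|,l₁+l₂]=[1,9], have l₃=3  ✓
Σlᵢ = 12 ⇒ even  ✓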